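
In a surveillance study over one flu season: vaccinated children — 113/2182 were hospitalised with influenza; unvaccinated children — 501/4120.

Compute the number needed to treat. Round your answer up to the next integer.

risk, vaccinated children = 113/2182 = 0.051787
risk, unvaccinated children = 501/4120 = 0.121602
absolute risk difference = 0.069815
1 / 0.069815 = 14.324 → round up → 15

NNT = 15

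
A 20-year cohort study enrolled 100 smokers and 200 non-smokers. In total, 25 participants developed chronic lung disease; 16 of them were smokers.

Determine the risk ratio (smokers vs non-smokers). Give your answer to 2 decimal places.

3.56

smokers without the outcome: 100 − 16 = 84
non-smokers with the outcome: 25 − 16 = 9
non-smokers without the outcome: 200 − 9 = 191
risk, smokers = 16/100 = 0.16000
risk, non-smokers = 9/200 = 0.04500
RR = 0.16000 / 0.04500 = 3.56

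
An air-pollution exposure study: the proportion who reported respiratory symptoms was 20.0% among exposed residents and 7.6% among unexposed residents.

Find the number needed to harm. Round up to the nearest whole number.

NNH = 9

absolute risk difference = 0.124000
1 / 0.124000 = 8.065 → round up → 9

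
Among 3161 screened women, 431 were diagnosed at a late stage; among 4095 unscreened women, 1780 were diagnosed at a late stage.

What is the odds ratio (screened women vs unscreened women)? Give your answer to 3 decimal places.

OR = (431 × 2315) / (2730 × 1780) = 997765/4859400 ≈ 0.205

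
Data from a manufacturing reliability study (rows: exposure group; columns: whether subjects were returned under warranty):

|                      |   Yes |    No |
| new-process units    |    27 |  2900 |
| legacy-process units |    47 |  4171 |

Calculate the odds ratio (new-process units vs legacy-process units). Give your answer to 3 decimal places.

OR = (27 × 4171) / (2900 × 47) = 112617/136300 ≈ 0.826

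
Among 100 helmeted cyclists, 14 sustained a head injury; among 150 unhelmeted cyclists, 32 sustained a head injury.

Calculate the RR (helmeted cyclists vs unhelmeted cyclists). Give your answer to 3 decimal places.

risk, helmeted cyclists = 14/100 = 0.1400
risk, unhelmeted cyclists = 32/150 = 0.2133
RR = 0.1400 / 0.2133 = 0.656

0.656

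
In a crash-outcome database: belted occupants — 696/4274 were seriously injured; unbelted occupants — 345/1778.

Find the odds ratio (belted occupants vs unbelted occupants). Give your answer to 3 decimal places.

odds, belted occupants = 696/3578 = 0.1945
odds, unbelted occupants = 345/1433 = 0.2408
OR = 0.1945 / 0.2408 = 0.808

OR ≈ 0.808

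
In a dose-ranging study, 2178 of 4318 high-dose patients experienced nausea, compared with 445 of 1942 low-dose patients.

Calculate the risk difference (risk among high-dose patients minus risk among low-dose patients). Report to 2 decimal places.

0.28

risk, high-dose patients = 2178/4318 = 0.5044
risk, low-dose patients = 445/1942 = 0.2291
risk difference = 0.5044 − 0.2291 = 0.28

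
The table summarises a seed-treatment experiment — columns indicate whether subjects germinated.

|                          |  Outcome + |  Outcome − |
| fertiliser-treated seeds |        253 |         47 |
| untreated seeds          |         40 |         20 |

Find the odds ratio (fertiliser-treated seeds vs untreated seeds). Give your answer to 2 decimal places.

OR = (253 × 20) / (47 × 40) = 5060/1880 ≈ 2.69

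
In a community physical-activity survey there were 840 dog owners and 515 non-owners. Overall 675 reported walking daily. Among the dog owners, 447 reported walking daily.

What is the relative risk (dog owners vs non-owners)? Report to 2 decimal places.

dog owners without the outcome: 840 − 447 = 393
non-owners with the outcome: 675 − 447 = 228
non-owners without the outcome: 515 − 228 = 287
risk, dog owners = 447/840 = 0.5321
risk, non-owners = 228/515 = 0.4427
RR = 0.5321 / 0.4427 = 1.20

1.20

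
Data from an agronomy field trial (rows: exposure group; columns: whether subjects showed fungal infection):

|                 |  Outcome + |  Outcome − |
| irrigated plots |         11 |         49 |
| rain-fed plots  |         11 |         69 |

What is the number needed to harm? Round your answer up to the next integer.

risk, irrigated plots = 11/60 = 0.183333
risk, rain-fed plots = 11/80 = 0.137500
absolute risk difference = 0.045833
1 / 0.045833 = 21.818 → round up → 22

NNH = 22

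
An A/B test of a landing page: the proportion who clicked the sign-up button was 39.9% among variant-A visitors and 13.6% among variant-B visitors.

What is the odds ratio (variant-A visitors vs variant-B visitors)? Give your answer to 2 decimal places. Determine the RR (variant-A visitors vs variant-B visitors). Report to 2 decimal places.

OR = 4.22; RR = 2.93

odds, variant-A visitors = 0.3990/0.6010 = 0.6639
odds, variant-B visitors = 0.1360/0.8640 = 0.1574
OR = 0.6639 / 0.1574 = 4.22
RR = 0.3990 / 0.1360 = 2.93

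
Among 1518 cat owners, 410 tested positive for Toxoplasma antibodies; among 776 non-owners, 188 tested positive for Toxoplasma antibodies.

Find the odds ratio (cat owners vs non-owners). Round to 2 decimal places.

OR = (410 × 588) / (1108 × 188) = 241080/208304 ≈ 1.16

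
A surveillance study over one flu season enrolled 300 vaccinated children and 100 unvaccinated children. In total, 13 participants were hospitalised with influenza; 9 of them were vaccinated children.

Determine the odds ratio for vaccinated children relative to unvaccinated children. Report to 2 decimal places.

0.74

vaccinated children without the outcome: 300 − 9 = 291
unvaccinated children with the outcome: 13 − 9 = 4
unvaccinated children without the outcome: 100 − 4 = 96
odds, vaccinated children = 9/291 = 0.03093
odds, unvaccinated children = 4/96 = 0.04167
OR = 0.03093 / 0.04167 = 0.74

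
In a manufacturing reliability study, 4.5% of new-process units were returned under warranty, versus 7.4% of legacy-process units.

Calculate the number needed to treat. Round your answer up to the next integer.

absolute risk difference = 0.029000
1 / 0.029000 = 34.483 → round up → 35

35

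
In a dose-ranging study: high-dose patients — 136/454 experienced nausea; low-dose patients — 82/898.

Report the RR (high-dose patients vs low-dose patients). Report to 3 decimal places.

risk, high-dose patients = 136/454 = 0.2996
risk, low-dose patients = 82/898 = 0.0913
RR = 0.2996 / 0.0913 = 3.281

RR: 3.281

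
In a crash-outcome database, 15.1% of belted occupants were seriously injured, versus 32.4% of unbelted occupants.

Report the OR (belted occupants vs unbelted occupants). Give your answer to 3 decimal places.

odds, belted occupants = 0.1510/0.8490 = 0.1779
odds, unbelted occupants = 0.3240/0.6760 = 0.4793
OR = 0.1779 / 0.4793 = 0.371

0.371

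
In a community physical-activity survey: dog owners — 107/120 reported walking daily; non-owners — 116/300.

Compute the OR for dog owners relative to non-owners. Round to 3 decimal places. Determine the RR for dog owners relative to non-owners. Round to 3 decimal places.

OR = 13.056; RR = 2.306

OR = (107 × 184) / (13 × 116) = 19688/1508 ≈ 13.056
risk, dog owners = 107/120 = 0.8917
risk, non-owners = 116/300 = 0.3867
RR = 0.8917 / 0.3867 = 2.306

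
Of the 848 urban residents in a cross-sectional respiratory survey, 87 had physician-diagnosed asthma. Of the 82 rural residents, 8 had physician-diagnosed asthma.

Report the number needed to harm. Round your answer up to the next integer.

risk, urban residents = 87/848 = 0.102594
risk, rural residents = 8/82 = 0.097561
absolute risk difference = 0.005033
1 / 0.005033 = 198.689 → round up → 199

NNH = 199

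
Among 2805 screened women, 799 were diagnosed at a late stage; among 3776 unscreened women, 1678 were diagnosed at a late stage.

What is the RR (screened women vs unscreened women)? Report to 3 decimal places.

0.641

risk, screened women = 799/2805 = 0.2848
risk, unscreened women = 1678/3776 = 0.4444
RR = 0.2848 / 0.4444 = 0.641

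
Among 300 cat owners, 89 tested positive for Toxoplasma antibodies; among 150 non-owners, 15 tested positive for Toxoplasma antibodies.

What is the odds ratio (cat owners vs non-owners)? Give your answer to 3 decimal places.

OR = (89 × 135) / (211 × 15) = 12015/3165 ≈ 3.796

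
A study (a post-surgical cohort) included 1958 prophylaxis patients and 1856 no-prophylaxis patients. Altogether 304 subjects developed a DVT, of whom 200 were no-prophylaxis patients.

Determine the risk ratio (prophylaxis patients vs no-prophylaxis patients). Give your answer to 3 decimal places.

prophylaxis patients with the outcome: 304 − 200 = 104
prophylaxis patients without the outcome: 1958 − 104 = 1854
no-prophylaxis patients without the outcome: 1856 − 200 = 1656
risk, prophylaxis patients = 104/1958 = 0.0531
risk, no-prophylaxis patients = 200/1856 = 0.1078
RR = 0.0531 / 0.1078 = 0.493

RR: 0.493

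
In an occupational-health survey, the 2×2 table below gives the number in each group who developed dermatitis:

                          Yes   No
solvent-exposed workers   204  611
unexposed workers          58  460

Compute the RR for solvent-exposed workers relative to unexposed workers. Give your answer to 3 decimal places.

RR = 2.235

risk, solvent-exposed workers = 204/815 = 0.2503
risk, unexposed workers = 58/518 = 0.1120
RR = 0.2503 / 0.1120 = 2.235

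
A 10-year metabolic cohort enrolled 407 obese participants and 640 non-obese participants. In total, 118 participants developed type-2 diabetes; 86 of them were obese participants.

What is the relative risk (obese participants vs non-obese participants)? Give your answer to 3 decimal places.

obese participants without the outcome: 407 − 86 = 321
non-obese participants with the outcome: 118 − 86 = 32
non-obese participants without the outcome: 640 − 32 = 608
risk, obese participants = 86/407 = 0.2113
risk, non-obese participants = 32/640 = 0.0500
RR = 0.2113 / 0.0500 = 4.226

4.226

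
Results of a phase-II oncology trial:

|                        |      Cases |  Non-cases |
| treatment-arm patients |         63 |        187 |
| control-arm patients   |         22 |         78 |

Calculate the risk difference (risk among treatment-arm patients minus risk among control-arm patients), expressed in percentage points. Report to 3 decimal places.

risk, treatment-arm patients = 63/250 = 0.2520
risk, control-arm patients = 22/100 = 0.2200
risk difference = 0.2520 − 0.2200 = 0.0320 → 3.200 percentage points

RD: 3.200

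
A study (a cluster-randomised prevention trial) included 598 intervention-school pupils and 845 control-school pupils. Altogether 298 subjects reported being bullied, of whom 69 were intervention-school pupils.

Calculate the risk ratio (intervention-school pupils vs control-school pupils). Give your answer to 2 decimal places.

0.43

intervention-school pupils without the outcome: 598 − 69 = 529
control-school pupils with the outcome: 298 − 69 = 229
control-school pupils without the outcome: 845 − 229 = 616
risk, intervention-school pupils = 69/598 = 0.1154
risk, control-school pupils = 229/845 = 0.2710
RR = 0.1154 / 0.2710 = 0.43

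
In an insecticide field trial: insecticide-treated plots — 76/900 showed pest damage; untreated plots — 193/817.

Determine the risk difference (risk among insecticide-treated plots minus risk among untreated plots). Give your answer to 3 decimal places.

-0.152

risk, insecticide-treated plots = 76/900 = 0.0844
risk, untreated plots = 193/817 = 0.2362
risk difference = 0.0844 − 0.2362 = -0.152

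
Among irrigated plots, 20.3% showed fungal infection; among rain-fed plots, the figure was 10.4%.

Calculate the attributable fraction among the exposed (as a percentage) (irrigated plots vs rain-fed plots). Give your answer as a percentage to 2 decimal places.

AR% = (0.2030 − 0.1040) / 0.2030 = 0.4877 → 48.77%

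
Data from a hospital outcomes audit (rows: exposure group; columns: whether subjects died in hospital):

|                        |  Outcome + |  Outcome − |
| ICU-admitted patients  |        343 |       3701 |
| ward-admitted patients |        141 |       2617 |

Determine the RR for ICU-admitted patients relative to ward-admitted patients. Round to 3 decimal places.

1.659

risk, ICU-admitted patients = 343/4044 = 0.0848
risk, ward-admitted patients = 141/2758 = 0.0511
RR = 0.0848 / 0.0511 = 1.659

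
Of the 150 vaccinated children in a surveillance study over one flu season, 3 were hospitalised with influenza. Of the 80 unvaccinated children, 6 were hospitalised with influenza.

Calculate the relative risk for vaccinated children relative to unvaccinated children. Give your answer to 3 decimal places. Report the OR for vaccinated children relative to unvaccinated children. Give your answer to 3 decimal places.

RR = 0.267; OR = 0.252

risk, vaccinated children = 3/150 = 0.02000
risk, unvaccinated children = 6/80 = 0.07500
RR = 0.02000 / 0.07500 = 0.267
OR = (3 × 74) / (147 × 6) = 222/882 ≈ 0.252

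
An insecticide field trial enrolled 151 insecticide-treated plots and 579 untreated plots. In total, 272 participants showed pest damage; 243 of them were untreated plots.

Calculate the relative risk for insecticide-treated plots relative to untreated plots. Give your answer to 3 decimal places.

0.458

insecticide-treated plots with the outcome: 272 − 243 = 29
insecticide-treated plots without the outcome: 151 − 29 = 122
untreated plots without the outcome: 579 − 243 = 336
risk, insecticide-treated plots = 29/151 = 0.1921
risk, untreated plots = 243/579 = 0.4197
RR = 0.1921 / 0.4197 = 0.458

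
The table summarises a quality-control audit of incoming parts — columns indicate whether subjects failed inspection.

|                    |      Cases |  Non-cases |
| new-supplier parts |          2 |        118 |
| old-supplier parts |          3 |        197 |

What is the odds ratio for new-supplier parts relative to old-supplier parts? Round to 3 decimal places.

OR = (2 × 197) / (118 × 3) = 394/354 ≈ 1.113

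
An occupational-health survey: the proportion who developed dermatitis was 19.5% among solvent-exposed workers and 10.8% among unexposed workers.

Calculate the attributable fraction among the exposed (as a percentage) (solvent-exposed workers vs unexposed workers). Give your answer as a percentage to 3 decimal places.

AR% = (0.1950 − 0.1080) / 0.1950 = 0.4462 → 44.615%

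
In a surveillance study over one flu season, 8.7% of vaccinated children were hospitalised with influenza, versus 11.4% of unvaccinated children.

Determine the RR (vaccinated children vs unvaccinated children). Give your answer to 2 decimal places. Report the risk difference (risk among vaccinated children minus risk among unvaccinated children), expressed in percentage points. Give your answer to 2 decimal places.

RR = 0.76; RD = -2.70

RR = 0.0870 / 0.1140 = 0.76
risk difference = 0.0870 − 0.1140 = -0.0270 → -2.70 percentage points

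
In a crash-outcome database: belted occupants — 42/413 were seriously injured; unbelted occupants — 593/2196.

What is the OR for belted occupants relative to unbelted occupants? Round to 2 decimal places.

odds, belted occupants = 42/371 = 0.1132
odds, unbelted occupants = 593/1603 = 0.3699
OR = 0.1132 / 0.3699 = 0.31

0.31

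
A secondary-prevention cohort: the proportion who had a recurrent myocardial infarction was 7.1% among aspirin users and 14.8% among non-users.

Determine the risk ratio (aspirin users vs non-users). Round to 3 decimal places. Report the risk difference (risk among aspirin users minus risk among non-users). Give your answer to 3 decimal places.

RR = 0.0710 / 0.1480 = 0.480
risk difference = 0.0710 − 0.1480 = -0.077

RR = 0.480; RD = -0.077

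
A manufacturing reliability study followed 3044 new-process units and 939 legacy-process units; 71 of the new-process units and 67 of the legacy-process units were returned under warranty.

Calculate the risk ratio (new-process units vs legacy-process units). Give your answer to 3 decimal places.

risk, new-process units = 71/3044 = 0.02332
risk, legacy-process units = 67/939 = 0.07135
RR = 0.02332 / 0.07135 = 0.327

RR: 0.327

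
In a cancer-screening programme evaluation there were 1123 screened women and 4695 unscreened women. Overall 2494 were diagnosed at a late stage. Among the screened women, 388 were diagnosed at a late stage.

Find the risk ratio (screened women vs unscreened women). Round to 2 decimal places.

screened women without the outcome: 1123 − 388 = 735
unscreened women with the outcome: 2494 − 388 = 2106
unscreened women without the outcome: 4695 − 2106 = 2589
risk, screened women = 388/1123 = 0.3455
risk, unscreened women = 2106/4695 = 0.4486
RR = 0.3455 / 0.4486 = 0.77

RR ≈ 0.77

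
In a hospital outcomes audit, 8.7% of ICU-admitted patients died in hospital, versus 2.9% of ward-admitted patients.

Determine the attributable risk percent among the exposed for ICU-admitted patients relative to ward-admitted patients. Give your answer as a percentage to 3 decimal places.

AR% = (0.08700 − 0.02900) / 0.08700 = 0.6667 → 66.667%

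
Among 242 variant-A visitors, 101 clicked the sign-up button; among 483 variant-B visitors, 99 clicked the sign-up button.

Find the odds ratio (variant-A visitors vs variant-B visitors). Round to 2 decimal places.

OR = (101 × 384) / (141 × 99) = 38784/13959 ≈ 2.78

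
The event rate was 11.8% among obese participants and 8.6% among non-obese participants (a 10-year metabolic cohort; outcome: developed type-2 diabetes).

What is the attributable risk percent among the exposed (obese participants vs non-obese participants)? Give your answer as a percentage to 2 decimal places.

AR% = (0.1180 − 0.0860) / 0.1180 = 0.2712 → 27.12%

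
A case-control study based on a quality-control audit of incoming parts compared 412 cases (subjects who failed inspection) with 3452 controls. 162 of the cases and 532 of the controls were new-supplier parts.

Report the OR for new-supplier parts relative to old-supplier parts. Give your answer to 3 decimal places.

OR = (162 × 2920) / (532 × 250) = 473040/133000 ≈ 3.557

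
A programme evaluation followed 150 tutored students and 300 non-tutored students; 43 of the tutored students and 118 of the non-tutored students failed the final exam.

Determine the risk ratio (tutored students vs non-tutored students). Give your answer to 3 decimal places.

risk, tutored students = 43/150 = 0.2867
risk, non-tutored students = 118/300 = 0.3933
RR = 0.2867 / 0.3933 = 0.729

RR = 0.729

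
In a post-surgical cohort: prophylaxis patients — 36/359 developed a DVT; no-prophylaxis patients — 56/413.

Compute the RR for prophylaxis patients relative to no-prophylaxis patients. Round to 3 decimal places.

risk, prophylaxis patients = 36/359 = 0.1003
risk, no-prophylaxis patients = 56/413 = 0.1356
RR = 0.1003 / 0.1356 = 0.740

0.740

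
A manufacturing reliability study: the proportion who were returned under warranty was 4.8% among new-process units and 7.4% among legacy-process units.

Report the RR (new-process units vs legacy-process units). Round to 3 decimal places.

RR = 0.04800 / 0.07400 = 0.649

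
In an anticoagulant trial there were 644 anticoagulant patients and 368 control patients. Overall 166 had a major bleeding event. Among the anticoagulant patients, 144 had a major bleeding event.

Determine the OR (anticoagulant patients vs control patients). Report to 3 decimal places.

OR ≈ 4.529

anticoagulant patients without the outcome: 644 − 144 = 500
control patients with the outcome: 166 − 144 = 22
control patients without the outcome: 368 − 22 = 346
OR = (144 × 346) / (500 × 22) = 49824/11000 ≈ 4.529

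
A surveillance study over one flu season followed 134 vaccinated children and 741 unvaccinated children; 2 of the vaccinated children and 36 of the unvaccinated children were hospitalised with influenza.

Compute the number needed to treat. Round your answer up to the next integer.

NNT: 30

risk, vaccinated children = 2/134 = 0.014925
risk, unvaccinated children = 36/741 = 0.048583
absolute risk difference = 0.033658
1 / 0.033658 = 29.711 → round up → 30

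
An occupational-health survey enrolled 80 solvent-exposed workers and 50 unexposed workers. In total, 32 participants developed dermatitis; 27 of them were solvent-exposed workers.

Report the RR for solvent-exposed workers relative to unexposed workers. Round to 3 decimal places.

solvent-exposed workers without the outcome: 80 − 27 = 53
unexposed workers with the outcome: 32 − 27 = 5
unexposed workers without the outcome: 50 − 5 = 45
risk, solvent-exposed workers = 27/80 = 0.3375
risk, unexposed workers = 5/50 = 0.1000
RR = 0.3375 / 0.1000 = 3.375

RR ≈ 3.375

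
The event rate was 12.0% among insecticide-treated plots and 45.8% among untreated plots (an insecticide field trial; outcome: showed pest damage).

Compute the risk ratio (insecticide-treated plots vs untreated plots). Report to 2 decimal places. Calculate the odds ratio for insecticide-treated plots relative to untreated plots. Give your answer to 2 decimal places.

RR = 0.26; OR = 0.16

RR = 0.1200 / 0.4580 = 0.26
odds, insecticide-treated plots = 0.1200/0.8800 = 0.1364
odds, untreated plots = 0.4580/0.5420 = 0.8450
OR = 0.1364 / 0.8450 = 0.16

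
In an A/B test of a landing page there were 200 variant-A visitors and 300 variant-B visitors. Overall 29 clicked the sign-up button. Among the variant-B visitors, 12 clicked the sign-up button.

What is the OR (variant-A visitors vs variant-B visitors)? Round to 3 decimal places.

OR = 2.230

variant-A visitors with the outcome: 29 − 12 = 17
variant-A visitors without the outcome: 200 − 17 = 183
variant-B visitors without the outcome: 300 − 12 = 288
OR = (17 × 288) / (183 × 12) = 4896/2196 ≈ 2.230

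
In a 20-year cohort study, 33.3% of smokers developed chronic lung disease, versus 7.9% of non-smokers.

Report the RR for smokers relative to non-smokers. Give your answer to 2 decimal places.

RR = 0.3330 / 0.0790 = 4.22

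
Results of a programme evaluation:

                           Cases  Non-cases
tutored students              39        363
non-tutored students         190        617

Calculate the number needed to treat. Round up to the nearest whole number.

NNT ≈ 8

risk, tutored students = 39/402 = 0.097015
risk, non-tutored students = 190/807 = 0.235440
absolute risk difference = 0.138425
1 / 0.138425 = 7.224 → round up → 8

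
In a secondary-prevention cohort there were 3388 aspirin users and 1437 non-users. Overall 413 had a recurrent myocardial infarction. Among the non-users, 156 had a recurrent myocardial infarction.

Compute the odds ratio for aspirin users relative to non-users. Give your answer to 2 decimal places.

aspirin users with the outcome: 413 − 156 = 257
aspirin users without the outcome: 3388 − 257 = 3131
non-users without the outcome: 1437 − 156 = 1281
OR = (257 × 1281) / (3131 × 156) = 329217/488436 ≈ 0.67

OR = 0.67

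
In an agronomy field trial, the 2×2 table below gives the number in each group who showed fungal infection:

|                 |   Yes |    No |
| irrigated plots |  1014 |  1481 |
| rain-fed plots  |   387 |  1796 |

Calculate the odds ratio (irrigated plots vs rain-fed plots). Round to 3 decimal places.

3.177

odds, irrigated plots = 1014/1481 = 0.6847
odds, rain-fed plots = 387/1796 = 0.2155
OR = 0.6847 / 0.2155 = 3.177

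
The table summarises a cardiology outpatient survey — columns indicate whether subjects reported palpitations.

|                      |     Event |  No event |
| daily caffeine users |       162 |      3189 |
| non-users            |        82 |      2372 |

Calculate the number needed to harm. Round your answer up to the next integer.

risk, daily caffeine users = 162/3351 = 0.048344
risk, non-users = 82/2454 = 0.033415
absolute risk difference = 0.014929
1 / 0.014929 = 66.984 → round up → 67

NNH ≈ 67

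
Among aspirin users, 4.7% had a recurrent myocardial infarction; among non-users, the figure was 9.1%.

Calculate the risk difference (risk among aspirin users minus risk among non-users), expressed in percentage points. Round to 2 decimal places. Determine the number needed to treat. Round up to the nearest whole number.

risk difference = 0.04700 − 0.09100 = -0.04400 → -4.40 percentage points
absolute risk difference = 0.044000
1 / 0.044000 = 22.727 → round up → 23

RD = -4.40; NNT = 23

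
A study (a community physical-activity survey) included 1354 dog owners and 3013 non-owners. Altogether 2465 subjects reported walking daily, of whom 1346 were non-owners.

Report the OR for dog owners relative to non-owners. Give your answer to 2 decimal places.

5.90

dog owners with the outcome: 2465 − 1346 = 1119
dog owners without the outcome: 1354 − 1119 = 235
non-owners without the outcome: 3013 − 1346 = 1667
odds, dog owners = 1119/235 = 4.7617
odds, non-owners = 1346/1667 = 0.8074
OR = 4.7617 / 0.8074 = 5.90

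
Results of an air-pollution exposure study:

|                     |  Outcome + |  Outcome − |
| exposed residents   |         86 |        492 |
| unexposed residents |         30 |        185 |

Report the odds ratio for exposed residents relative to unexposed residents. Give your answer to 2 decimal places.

OR = (86 × 185) / (492 × 30) = 15910/14760 ≈ 1.08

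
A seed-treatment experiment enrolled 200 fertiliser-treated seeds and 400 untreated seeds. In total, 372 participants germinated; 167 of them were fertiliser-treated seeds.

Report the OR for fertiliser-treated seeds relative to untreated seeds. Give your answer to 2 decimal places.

fertiliser-treated seeds without the outcome: 200 − 167 = 33
untreated seeds with the outcome: 372 − 167 = 205
untreated seeds without the outcome: 400 − 205 = 195
OR = (167 × 195) / (33 × 205) = 32565/6765 ≈ 4.81

OR = 4.81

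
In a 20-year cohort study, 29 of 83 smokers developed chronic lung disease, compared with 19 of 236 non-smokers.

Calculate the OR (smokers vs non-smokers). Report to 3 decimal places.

OR = (29 × 217) / (54 × 19) = 6293/1026 ≈ 6.134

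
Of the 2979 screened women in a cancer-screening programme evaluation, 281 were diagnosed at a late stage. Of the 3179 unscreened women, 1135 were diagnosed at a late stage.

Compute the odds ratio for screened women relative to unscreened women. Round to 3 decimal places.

OR: 0.188

odds, screened women = 281/2698 = 0.1042
odds, unscreened women = 1135/2044 = 0.5553
OR = 0.1042 / 0.5553 = 0.188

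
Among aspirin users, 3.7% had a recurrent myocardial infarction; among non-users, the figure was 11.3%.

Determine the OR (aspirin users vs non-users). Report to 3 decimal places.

OR: 0.302

odds, aspirin users = 0.03700/0.96300 = 0.03842
odds, non-users = 0.11300/0.88700 = 0.12740
OR = 0.03842 / 0.12740 = 0.302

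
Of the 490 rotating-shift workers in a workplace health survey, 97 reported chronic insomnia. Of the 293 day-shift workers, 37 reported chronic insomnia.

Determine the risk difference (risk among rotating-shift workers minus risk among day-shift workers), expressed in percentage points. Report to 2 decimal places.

RD: 7.17

risk, rotating-shift workers = 97/490 = 0.1980
risk, day-shift workers = 37/293 = 0.1263
risk difference = 0.1980 − 0.1263 = 0.0717 → 7.17 percentage points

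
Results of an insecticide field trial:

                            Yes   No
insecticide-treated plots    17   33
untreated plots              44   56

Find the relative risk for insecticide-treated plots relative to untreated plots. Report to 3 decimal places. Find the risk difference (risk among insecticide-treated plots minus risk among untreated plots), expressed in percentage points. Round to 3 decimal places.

risk, insecticide-treated plots = 17/50 = 0.3400
risk, untreated plots = 44/100 = 0.4400
RR = 0.3400 / 0.4400 = 0.773
risk difference = 0.3400 − 0.4400 = -0.1000 → -10.000 percentage points

RR = 0.773; RD = -10.000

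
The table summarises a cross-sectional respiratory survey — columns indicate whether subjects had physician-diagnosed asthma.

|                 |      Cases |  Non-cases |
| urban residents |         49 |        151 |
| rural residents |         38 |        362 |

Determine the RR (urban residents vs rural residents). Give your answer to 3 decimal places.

RR: 2.579

risk, urban residents = 49/200 = 0.2450
risk, rural residents = 38/400 = 0.0950
RR = 0.2450 / 0.0950 = 2.579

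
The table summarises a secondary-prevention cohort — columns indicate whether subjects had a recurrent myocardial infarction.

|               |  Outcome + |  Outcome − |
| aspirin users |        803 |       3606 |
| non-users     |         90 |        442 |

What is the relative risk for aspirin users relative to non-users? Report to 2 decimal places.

RR = 1.08

risk, aspirin users = 803/4409 = 0.1821
risk, non-users = 90/532 = 0.1692
RR = 0.1821 / 0.1692 = 1.08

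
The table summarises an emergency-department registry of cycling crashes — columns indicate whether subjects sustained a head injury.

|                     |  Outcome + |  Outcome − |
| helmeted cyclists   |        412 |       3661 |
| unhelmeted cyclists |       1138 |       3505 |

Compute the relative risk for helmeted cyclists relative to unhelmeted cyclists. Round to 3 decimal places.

risk, helmeted cyclists = 412/4073 = 0.1012
risk, unhelmeted cyclists = 1138/4643 = 0.2451
RR = 0.1012 / 0.2451 = 0.413

0.413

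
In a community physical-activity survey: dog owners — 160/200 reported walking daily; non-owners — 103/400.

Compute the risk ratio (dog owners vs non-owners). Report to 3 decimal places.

risk, dog owners = 160/200 = 0.8000
risk, non-owners = 103/400 = 0.2575
RR = 0.8000 / 0.2575 = 3.107

3.107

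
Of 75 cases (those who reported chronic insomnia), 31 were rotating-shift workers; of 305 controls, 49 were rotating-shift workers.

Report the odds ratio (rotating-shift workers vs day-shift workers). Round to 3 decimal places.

OR = (31 × 256) / (49 × 44) = 7936/2156 ≈ 3.681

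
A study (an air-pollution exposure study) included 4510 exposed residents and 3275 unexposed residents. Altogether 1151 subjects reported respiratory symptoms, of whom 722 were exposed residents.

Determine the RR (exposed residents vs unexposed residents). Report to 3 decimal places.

RR: 1.222

exposed residents without the outcome: 4510 − 722 = 3788
unexposed residents with the outcome: 1151 − 722 = 429
unexposed residents without the outcome: 3275 − 429 = 2846
risk, exposed residents = 722/4510 = 0.1601
risk, unexposed residents = 429/3275 = 0.1310
RR = 0.1601 / 0.1310 = 1.222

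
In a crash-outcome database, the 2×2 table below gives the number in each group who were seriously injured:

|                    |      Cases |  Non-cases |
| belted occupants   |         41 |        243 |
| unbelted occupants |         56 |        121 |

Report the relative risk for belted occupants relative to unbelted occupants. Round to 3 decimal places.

RR: 0.456

risk, belted occupants = 41/284 = 0.1444
risk, unbelted occupants = 56/177 = 0.3164
RR = 0.1444 / 0.3164 = 0.456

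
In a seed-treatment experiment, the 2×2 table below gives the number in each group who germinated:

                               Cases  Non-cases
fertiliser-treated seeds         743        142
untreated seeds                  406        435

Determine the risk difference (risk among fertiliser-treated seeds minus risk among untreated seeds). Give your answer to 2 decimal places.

RD: 0.36

risk, fertiliser-treated seeds = 743/885 = 0.8395
risk, untreated seeds = 406/841 = 0.4828
risk difference = 0.8395 − 0.4828 = 0.36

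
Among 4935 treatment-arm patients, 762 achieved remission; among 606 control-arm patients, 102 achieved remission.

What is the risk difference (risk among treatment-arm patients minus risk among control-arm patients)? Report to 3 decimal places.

RD = -0.014

risk, treatment-arm patients = 762/4935 = 0.1544
risk, control-arm patients = 102/606 = 0.1683
risk difference = 0.1544 − 0.1683 = -0.014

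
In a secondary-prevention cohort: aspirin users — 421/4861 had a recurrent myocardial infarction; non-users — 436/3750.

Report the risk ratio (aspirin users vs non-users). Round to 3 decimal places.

RR ≈ 0.745

risk, aspirin users = 421/4861 = 0.0866
risk, non-users = 436/3750 = 0.1163
RR = 0.0866 / 0.1163 = 0.745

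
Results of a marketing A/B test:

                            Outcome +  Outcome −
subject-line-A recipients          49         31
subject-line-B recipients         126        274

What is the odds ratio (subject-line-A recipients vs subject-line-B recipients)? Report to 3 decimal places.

OR = 3.437

odds, subject-line-A recipients = 49/31 = 1.5806
odds, subject-line-B recipients = 126/274 = 0.4599
OR = 1.5806 / 0.4599 = 3.437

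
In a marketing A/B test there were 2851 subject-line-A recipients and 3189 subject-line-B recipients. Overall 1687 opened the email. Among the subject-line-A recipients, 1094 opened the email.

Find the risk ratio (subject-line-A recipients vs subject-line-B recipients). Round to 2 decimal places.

RR: 2.06

subject-line-A recipients without the outcome: 2851 − 1094 = 1757
subject-line-B recipients with the outcome: 1687 − 1094 = 593
subject-line-B recipients without the outcome: 3189 − 593 = 2596
risk, subject-line-A recipients = 1094/2851 = 0.3837
risk, subject-line-B recipients = 593/3189 = 0.1860
RR = 0.3837 / 0.1860 = 2.06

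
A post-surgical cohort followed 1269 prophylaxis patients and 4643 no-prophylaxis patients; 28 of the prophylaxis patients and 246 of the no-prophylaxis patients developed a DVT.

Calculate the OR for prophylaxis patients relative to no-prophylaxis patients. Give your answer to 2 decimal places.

OR = (28 × 4397) / (1241 × 246) = 123116/305286 ≈ 0.40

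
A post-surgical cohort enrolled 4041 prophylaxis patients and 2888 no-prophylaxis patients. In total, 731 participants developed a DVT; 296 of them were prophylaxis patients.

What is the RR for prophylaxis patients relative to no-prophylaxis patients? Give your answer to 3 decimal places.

prophylaxis patients without the outcome: 4041 − 296 = 3745
no-prophylaxis patients with the outcome: 731 − 296 = 435
no-prophylaxis patients without the outcome: 2888 − 435 = 2453
risk, prophylaxis patients = 296/4041 = 0.0732
risk, no-prophylaxis patients = 435/2888 = 0.1506
RR = 0.0732 / 0.1506 = 0.486

0.486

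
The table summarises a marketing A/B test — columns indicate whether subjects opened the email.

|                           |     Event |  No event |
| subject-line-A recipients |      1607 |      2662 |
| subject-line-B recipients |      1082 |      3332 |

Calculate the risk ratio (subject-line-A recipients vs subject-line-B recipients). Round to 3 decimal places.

risk, subject-line-A recipients = 1607/4269 = 0.3764
risk, subject-line-B recipients = 1082/4414 = 0.2451
RR = 0.3764 / 0.2451 = 1.536

1.536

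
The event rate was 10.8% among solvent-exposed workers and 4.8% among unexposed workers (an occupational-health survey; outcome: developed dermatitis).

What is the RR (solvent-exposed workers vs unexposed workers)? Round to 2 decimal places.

RR = 0.10800 / 0.04800 = 2.25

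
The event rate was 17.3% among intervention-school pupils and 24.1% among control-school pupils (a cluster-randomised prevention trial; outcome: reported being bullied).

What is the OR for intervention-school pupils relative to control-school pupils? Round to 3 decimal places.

odds, intervention-school pupils = 0.1730/0.8270 = 0.2092
odds, control-school pupils = 0.2410/0.7590 = 0.3175
OR = 0.2092 / 0.3175 = 0.659

OR: 0.659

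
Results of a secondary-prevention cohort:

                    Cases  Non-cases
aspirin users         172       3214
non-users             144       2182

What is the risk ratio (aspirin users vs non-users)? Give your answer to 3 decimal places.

risk, aspirin users = 172/3386 = 0.0508
risk, non-users = 144/2326 = 0.0619
RR = 0.0508 / 0.0619 = 0.821

RR ≈ 0.821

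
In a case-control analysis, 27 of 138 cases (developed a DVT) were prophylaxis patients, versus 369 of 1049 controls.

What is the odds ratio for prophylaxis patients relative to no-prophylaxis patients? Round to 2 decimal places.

odds, prophylaxis patients = 27/369 = 0.0732
odds, no-prophylaxis patients = 111/680 = 0.1632
OR = 0.0732 / 0.1632 = 0.45

OR = 0.45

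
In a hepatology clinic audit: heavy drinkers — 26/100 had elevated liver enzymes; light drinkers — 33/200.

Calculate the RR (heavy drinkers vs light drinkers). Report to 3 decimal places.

risk, heavy drinkers = 26/100 = 0.2600
risk, light drinkers = 33/200 = 0.1650
RR = 0.2600 / 0.1650 = 1.576

RR = 1.576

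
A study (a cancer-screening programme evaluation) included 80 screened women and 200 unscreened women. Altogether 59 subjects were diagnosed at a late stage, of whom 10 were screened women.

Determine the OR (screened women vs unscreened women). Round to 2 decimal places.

OR ≈ 0.44

screened women without the outcome: 80 − 10 = 70
unscreened women with the outcome: 59 − 10 = 49
unscreened women without the outcome: 200 − 49 = 151
odds, screened women = 10/70 = 0.1429
odds, unscreened women = 49/151 = 0.3245
OR = 0.1429 / 0.3245 = 0.44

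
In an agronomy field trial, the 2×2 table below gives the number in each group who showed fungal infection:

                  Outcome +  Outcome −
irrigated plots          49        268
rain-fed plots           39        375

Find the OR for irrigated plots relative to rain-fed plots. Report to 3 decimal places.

1.758

odds, irrigated plots = 49/268 = 0.1828
odds, rain-fed plots = 39/375 = 0.1040
OR = 0.1828 / 0.1040 = 1.758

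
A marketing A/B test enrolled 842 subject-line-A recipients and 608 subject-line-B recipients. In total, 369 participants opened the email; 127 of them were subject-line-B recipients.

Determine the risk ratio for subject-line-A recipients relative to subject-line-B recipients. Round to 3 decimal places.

RR: 1.376

subject-line-A recipients with the outcome: 369 − 127 = 242
subject-line-A recipients without the outcome: 842 − 242 = 600
subject-line-B recipients without the outcome: 608 − 127 = 481
risk, subject-line-A recipients = 242/842 = 0.2874
risk, subject-line-B recipients = 127/608 = 0.2089
RR = 0.2874 / 0.2089 = 1.376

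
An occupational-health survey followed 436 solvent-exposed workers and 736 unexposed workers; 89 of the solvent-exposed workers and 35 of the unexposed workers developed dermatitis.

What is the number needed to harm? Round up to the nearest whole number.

7

risk, solvent-exposed workers = 89/436 = 0.204128
risk, unexposed workers = 35/736 = 0.047554
absolute risk difference = 0.156574
1 / 0.156574 = 6.387 → round up → 7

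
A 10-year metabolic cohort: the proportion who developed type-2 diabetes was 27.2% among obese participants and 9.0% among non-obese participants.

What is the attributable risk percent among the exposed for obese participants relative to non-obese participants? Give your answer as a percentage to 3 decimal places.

AR% = (0.2720 − 0.0900) / 0.2720 = 0.6691 → 66.912%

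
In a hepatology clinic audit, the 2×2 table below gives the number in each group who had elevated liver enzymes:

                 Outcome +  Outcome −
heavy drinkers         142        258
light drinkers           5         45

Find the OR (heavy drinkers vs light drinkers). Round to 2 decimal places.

OR = (142 × 45) / (258 × 5) = 6390/1290 ≈ 4.95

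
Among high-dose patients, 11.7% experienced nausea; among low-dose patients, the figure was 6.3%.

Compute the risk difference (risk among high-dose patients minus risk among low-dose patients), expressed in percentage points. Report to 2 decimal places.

RD = 5.40

risk difference = 0.1170 − 0.0630 = 0.0540 → 5.40 percentage points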